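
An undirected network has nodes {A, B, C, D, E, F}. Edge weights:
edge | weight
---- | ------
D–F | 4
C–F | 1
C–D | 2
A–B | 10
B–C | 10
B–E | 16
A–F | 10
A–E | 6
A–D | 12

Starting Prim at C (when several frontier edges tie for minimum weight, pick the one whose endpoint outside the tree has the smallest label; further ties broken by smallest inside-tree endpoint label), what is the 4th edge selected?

A-E

Grow the tree from C using Prim:
Step 1: frontier [C–F 1, C–D 2, B–C 10] → take C–F (1); add F.
Step 2: frontier [C–D 2, B–C 10, D–F 4, A–F 10] → take C–D (2); add D.
Step 3: frontier [B–C 10, A–D 12, A–F 10] → take A–F (10); add A.
Step 4: frontier [A–E 6, A–B 10, B–C 10] → take A–E (6); add E.
Step 5: frontier [A–B 10, B–C 10, B–E 16] → take A–B (10); add B.
The 4th edge added is A–E.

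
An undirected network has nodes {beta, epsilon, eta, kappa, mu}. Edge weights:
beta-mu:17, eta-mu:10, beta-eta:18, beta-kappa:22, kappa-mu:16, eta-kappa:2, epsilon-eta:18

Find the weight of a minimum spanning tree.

Prim's algorithm from beta:
Step 1: frontier [beta-mu 17, beta-eta 18, beta-kappa 22] → take beta-mu (17); add mu.
Step 2: frontier [beta-eta 18, beta-kappa 22, eta-mu 10, kappa-mu 16] → take eta-mu (10); add eta.
Step 3: frontier [beta-kappa 22, eta-kappa 2, epsilon-eta 18, kappa-mu 16] → take eta-kappa (2); add kappa.
Step 4: frontier [epsilon-eta 18] → take epsilon-eta (18); add epsilon.
MST edges: beta-mu, eta-mu, eta-kappa, epsilon-eta; total weight 17+10+2+18 = 47.

47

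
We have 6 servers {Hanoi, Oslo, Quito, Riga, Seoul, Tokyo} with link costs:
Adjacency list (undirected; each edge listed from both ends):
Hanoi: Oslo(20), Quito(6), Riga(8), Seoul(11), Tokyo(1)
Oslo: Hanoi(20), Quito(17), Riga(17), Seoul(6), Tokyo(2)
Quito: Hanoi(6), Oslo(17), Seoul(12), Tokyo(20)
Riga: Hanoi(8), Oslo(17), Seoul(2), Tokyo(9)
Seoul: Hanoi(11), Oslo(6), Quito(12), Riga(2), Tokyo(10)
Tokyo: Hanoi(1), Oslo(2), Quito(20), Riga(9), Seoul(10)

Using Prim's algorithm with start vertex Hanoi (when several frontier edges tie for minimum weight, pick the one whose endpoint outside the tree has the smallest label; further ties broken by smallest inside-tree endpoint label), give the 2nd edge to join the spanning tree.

Prim, starting at Hanoi.
Step 1: cheapest edge leaving the tree is Hanoi–Tokyo (1); add Tokyo.
Step 2: cheapest edge leaving the tree is Oslo–Tokyo (2); add Oslo.
Step 3: cheapest edge leaving the tree is Hanoi–Quito (6); add Quito.
Step 4: cheapest edge leaving the tree is Oslo–Seoul (6); add Seoul.
Step 5: cheapest edge leaving the tree is Riga–Seoul (2); add Riga.
The 2nd edge added is Oslo–Tokyo.

Oslo-Tokyo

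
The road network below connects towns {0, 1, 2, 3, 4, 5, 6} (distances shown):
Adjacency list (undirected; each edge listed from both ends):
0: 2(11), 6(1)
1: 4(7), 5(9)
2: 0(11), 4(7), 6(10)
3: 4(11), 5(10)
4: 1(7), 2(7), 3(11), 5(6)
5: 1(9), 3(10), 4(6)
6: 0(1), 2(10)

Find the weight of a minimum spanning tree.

Grow the tree from 5 using Prim:
Step 1: frontier [4—5 6, 1—5 9, 3—5 10] → take 4—5 (6); add 4.
Step 2: frontier [1—4 7, 2—4 7, 3—4 11, 1—5 9, 3—5 10] → take 1—4 (7); add 1.
Step 3: frontier [2—4 7, 3—4 11, 3—5 10] → take 2—4 (7); add 2.
Step 4: frontier [2—6 10, 0—2 11, 3—4 11, 3—5 10] → take 3—5 (10); add 3.
Step 5: frontier [2—6 10, 0—2 11] → take 2—6 (10); add 6.
Step 6: frontier [0—2 11, 0—6 1] → take 0—6 (1); add 0.
MST edges: 4—5, 1—4, 2—4, 3—5, 2—6, 0—6; total weight 6+7+7+10+10+1 = 41.

41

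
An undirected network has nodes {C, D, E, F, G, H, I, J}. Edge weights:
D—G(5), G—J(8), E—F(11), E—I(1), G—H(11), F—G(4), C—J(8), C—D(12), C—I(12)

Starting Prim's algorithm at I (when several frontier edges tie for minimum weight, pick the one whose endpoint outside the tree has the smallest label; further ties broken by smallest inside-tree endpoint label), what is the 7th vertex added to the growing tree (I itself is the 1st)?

C

Prim's algorithm from I:
Step 1: cheapest edge leaving the tree is E—I (1); add E.
Step 2: cheapest edge leaving the tree is E—F (11); add F.
Step 3: cheapest edge leaving the tree is F—G (4); add G.
Step 4: cheapest edge leaving the tree is D—G (5); add D.
Step 5: cheapest edge leaving the tree is G—J (8); add J.
Step 6: cheapest edge leaving the tree is C—J (8); add C.
Step 7: cheapest edge leaving the tree is G—H (11); add H.
Vertex order: I, E, F, G, D, J, C, H. The 7th vertex is C.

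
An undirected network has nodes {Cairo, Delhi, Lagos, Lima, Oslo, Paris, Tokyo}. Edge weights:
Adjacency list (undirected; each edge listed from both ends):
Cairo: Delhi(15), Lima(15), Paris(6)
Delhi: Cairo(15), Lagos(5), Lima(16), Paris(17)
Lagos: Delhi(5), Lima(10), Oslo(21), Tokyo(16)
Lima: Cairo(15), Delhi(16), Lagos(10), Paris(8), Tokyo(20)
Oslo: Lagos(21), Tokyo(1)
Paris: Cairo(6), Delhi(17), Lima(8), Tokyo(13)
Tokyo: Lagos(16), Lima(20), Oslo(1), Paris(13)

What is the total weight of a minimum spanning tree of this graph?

Grow the tree from Oslo using Prim:
Step 1: cheapest edge leaving the tree is Oslo Tokyo (1); add Tokyo.
Step 2: cheapest edge leaving the tree is Paris Tokyo (13); add Paris.
Step 3: cheapest edge leaving the tree is Cairo Paris (6); add Cairo.
Step 4: cheapest edge leaving the tree is Lima Paris (8); add Lima.
Step 5: cheapest edge leaving the tree is Lagos Lima (10); add Lagos.
Step 6: cheapest edge leaving the tree is Delhi Lagos (5); add Delhi.
MST edges: Oslo Tokyo, Paris Tokyo, Cairo Paris, Lima Paris, Lagos Lima, Delhi Lagos; total weight 1+13+6+8+10+5 = 43.

43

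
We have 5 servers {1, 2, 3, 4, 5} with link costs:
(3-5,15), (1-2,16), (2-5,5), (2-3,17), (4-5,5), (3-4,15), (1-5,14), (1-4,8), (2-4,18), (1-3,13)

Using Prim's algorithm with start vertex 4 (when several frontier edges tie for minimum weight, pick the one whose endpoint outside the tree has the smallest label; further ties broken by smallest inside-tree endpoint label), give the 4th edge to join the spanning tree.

1-3

Prim's algorithm from 4:
Step 1: frontier [4-5 5, 1-4 8, 3-4 15, 2-4 18] → take 4-5 (5); add 5.
Step 2: frontier [1-4 8, 3-4 15, 2-4 18, 2-5 5, 1-5 14, 3-5 15] → take 2-5 (5); add 2.
Step 3: frontier [1-2 16, 2-3 17, 1-4 8, 3-4 15, 1-5 14, 3-5 15] → take 1-4 (8); add 1.
Step 4: frontier [1-3 13, 2-3 17, 3-4 15, 3-5 15] → take 1-3 (13); add 3.
The 4th edge added is 1-3.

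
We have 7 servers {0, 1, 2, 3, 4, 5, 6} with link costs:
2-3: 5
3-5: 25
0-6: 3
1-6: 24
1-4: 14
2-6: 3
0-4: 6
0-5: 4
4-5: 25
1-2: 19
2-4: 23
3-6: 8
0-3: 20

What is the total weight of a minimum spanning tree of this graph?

Prim, starting at 4.
Step 1: frontier [0-4 6, 1-4 14, 2-4 23, 4-5 25] → take 0-4 (6); add 0.
Step 2: frontier [0-6 3, 0-5 4, 0-3 20, 1-4 14, 2-4 23, 4-5 25] → take 0-6 (3); add 6.
Step 3: frontier [0-5 4, 0-3 20, 1-4 14, 2-4 23, 4-5 25, 2-6 3, 3-6 8, 1-6 24] → take 2-6 (3); add 2.
Step 4: frontier [0-5 4, 0-3 20, 2-3 5, 1-2 19, 1-4 14, 4-5 25, 3-6 8, 1-6 24] → take 0-5 (4); add 5.
Step 5: frontier [0-3 20, 2-3 5, 1-2 19, 1-4 14, 3-5 25, 3-6 8, 1-6 24] → take 2-3 (5); add 3.
Step 6: frontier [1-2 19, 1-4 14, 1-6 24] → take 1-4 (14); add 1.
MST edges: 0-4, 0-6, 2-6, 0-5, 2-3, 1-4; total weight 6+3+3+4+5+14 = 35.

35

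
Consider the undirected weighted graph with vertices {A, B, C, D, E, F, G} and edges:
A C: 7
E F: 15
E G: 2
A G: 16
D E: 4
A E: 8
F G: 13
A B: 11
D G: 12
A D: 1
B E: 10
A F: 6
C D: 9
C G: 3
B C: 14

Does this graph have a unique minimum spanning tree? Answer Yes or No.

Sort edges by weight, then run Kruskal:
A D (1): add — endpoints in different components.
E G (2): add — endpoints in different components.
C G (3): add — endpoints in different components.
D E (4): add — endpoints in different components.
A F (6): add — endpoints in different components.
A C (7): skip — A and C already connected.
A E (8): skip — A and E already connected.
C D (9): skip — C and D already connected.
B E (10): add — endpoints in different components.
Every non-tree edge has weight strictly greater than the heaviest edge on the tree path between its endpoints, so the MST is unique.

Yes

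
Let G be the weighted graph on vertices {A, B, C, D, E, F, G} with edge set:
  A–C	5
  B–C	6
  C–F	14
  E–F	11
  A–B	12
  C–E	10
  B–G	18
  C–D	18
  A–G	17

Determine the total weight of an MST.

Kruskal's algorithm — process edges by increasing weight (ties by edge label):
A–C (5): add. Components now {A,C} {B} {D} {E} {F} {G}
B–C (6): add. Components now {A,B,C} {D} {E} {F} {G}
C–E (10): add. Components now {A,B,C,E} {D} {F} {G}
E–F (11): add. Components now {A,B,C,E,F} {D} {G}
A–B (12): skip — A and B already connected.
C–F (14): skip — C and F already connected.
A–G (17): add. Components now {A,B,C,E,F,G} {D}
B–G (18): skip — B and G already connected.
C–D (18): add. Components now {A,B,C,D,E,F,G}
MST edges: A–C, B–C, C–E, E–F, A–G, C–D; total weight 5+6+10+11+17+18 = 67.

67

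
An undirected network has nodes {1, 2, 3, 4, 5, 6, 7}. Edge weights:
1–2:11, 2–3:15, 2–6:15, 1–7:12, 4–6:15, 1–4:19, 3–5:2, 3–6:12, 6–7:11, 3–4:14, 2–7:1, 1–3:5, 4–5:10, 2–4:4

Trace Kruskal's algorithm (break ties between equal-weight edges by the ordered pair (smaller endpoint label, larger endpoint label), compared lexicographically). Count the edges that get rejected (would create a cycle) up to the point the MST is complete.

Kruskal: consider edges lightest-first.
2–7 (1): add. Components now {1} {2,7} {3} {4} {5} {6}
3–5 (2): add. Components now {1} {2,7} {3,5} {4} {6}
2–4 (4): add. Components now {1} {2,4,7} {3,5} {6}
1–3 (5): add. Components now {1,3,5} {2,4,7} {6}
4–5 (10): add. Components now {1,2,3,4,5,7} {6}
1–2 (11): skip — 1 and 2 already connected.
6–7 (11): add. Components now {1,2,3,4,5,6,7}
Edges rejected before the tree was complete: 1.

1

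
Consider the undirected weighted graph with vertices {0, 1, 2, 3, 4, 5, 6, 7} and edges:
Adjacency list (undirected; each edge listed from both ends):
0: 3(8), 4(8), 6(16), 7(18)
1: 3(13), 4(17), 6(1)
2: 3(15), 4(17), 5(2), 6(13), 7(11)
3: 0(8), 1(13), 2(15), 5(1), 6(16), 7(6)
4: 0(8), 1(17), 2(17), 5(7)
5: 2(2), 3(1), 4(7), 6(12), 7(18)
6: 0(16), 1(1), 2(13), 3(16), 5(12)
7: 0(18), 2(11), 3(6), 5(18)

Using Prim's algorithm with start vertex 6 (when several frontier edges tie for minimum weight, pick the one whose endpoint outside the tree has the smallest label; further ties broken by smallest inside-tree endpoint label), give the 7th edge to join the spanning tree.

0-3

Prim, starting at 6.
Step 1: cheapest edge leaving the tree is 1—6 (1); add 1.
Step 2: cheapest edge leaving the tree is 5—6 (12); add 5.
Step 3: cheapest edge leaving the tree is 3—5 (1); add 3.
Step 4: cheapest edge leaving the tree is 2—5 (2); add 2.
Step 5: cheapest edge leaving the tree is 3—7 (6); add 7.
Step 6: cheapest edge leaving the tree is 4—5 (7); add 4.
Step 7: cheapest edge leaving the tree is 0—3 (8); add 0.
The 7th edge added is 0—3.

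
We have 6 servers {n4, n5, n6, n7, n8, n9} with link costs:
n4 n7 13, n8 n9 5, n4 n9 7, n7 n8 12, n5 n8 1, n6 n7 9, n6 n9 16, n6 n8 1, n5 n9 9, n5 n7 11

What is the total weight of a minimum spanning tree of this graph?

Kruskal's algorithm — process edges by increasing weight (ties by edge label):
n5 n8 (1): add. Components now {n9} {n4} {n5,n8} {n6} {n7}
n6 n8 (1): add. Components now {n9} {n4} {n5,n6,n8} {n7}
n8 n9 (5): add. Components now {n5,n6,n8,n9} {n4} {n7}
n4 n9 (7): add. Components now {n4,n5,n6,n8,n9} {n7}
n5 n9 (9): skip — n9 and n5 already connected.
n6 n7 (9): add. Components now {n4,n5,n6,n7,n8,n9}
MST edges: n5 n8, n6 n8, n8 n9, n4 n9, n6 n7; total weight 1+1+5+7+9 = 23.

23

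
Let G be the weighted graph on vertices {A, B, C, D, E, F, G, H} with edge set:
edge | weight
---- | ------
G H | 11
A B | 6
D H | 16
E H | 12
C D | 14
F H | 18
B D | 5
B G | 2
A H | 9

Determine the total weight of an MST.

66

Kruskal: consider edges lightest-first.
B G (2): add — endpoints in different components.
B D (5): add — endpoints in different components.
A B (6): add — endpoints in different components.
A H (9): add — endpoints in different components.
G H (11): skip — G and H already connected.
E H (12): add — endpoints in different components.
C D (14): add — endpoints in different components.
D H (16): skip — D and H already connected.
F H (18): add — endpoints in different components.
MST edges: B G, B D, A B, A H, E H, C D, F H; total weight 2+5+6+9+12+14+18 = 66.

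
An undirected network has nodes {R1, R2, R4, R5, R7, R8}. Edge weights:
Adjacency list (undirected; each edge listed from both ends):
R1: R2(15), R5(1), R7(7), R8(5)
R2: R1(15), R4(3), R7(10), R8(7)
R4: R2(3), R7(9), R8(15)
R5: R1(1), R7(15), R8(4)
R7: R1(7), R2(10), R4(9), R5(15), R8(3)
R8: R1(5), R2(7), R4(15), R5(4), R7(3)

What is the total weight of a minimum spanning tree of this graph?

18

Sort edges by weight, then run Kruskal:
R1—R5 (1): add. Components now {R4} {R7} {R1,R5} {R8} {R2}
R2—R4 (3): add. Components now {R2,R4} {R7} {R1,R5} {R8}
R7—R8 (3): add. Components now {R2,R4} {R7,R8} {R1,R5}
R5—R8 (4): add. Components now {R2,R4} {R1,R5,R7,R8}
R1—R8 (5): skip — R1 and R8 already connected.
R1—R7 (7): skip — R7 and R1 already connected.
R2—R8 (7): add. Components now {R1,R2,R4,R5,R7,R8}
MST edges: R1—R5, R2—R4, R7—R8, R5—R8, R2—R8; total weight 1+3+3+4+7 = 18.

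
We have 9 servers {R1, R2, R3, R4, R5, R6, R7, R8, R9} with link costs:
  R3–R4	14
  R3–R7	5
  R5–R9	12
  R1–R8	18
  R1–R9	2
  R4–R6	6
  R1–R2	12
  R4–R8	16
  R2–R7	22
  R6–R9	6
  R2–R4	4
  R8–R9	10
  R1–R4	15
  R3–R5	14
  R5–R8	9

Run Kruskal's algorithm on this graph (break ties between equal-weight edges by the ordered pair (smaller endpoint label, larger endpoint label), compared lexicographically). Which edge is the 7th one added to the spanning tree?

Kruskal's algorithm — process edges by increasing weight (ties by edge label):
R1–R9 (2): add — endpoints in different components.
R2–R4 (4): add — endpoints in different components.
R3–R7 (5): add — endpoints in different components.
R4–R6 (6): add — endpoints in different components.
R6–R9 (6): add — endpoints in different components.
R5–R8 (9): add — endpoints in different components.
R8–R9 (10): add — endpoints in different components.
R1–R2 (12): skip — R1 and R2 already connected.
R5–R9 (12): skip — R9 and R5 already connected.
R3–R4 (14): add — endpoints in different components.
The 7th edge added is R8–R9.

R8-R9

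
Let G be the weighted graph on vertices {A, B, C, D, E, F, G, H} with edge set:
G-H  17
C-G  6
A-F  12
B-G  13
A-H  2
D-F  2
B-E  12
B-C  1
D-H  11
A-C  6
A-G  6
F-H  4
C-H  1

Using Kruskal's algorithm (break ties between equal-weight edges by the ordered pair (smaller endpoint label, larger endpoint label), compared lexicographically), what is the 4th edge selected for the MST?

Kruskal: consider edges lightest-first.
B-C (1): add — endpoints in different components.
C-H (1): add — endpoints in different components.
A-H (2): add — endpoints in different components.
D-F (2): add — endpoints in different components.
F-H (4): add — endpoints in different components.
A-C (6): skip — A and C already connected.
A-G (6): add — endpoints in different components.
C-G (6): skip — C and G already connected.
D-H (11): skip — D and H already connected.
A-F (12): skip — A and F already connected.
B-E (12): add — endpoints in different components.
The 4th edge added is D-F.

D-F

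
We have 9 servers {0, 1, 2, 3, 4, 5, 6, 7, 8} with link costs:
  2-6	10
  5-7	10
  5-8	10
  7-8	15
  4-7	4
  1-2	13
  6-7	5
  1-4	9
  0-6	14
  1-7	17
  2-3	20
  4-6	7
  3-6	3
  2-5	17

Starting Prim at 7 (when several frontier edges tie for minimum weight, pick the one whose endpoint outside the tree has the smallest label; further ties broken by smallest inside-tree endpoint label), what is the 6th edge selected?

Prim's algorithm from 7:
Step 1: cheapest edge leaving the tree is 4-7 (4); add 4.
Step 2: cheapest edge leaving the tree is 6-7 (5); add 6.
Step 3: cheapest edge leaving the tree is 3-6 (3); add 3.
Step 4: cheapest edge leaving the tree is 1-4 (9); add 1.
Step 5: cheapest edge leaving the tree is 2-6 (10); add 2.
Step 6: cheapest edge leaving the tree is 5-7 (10); add 5.
Step 7: cheapest edge leaving the tree is 5-8 (10); add 8.
Step 8: cheapest edge leaving the tree is 0-6 (14); add 0.
The 6th edge added is 5-7.

5-7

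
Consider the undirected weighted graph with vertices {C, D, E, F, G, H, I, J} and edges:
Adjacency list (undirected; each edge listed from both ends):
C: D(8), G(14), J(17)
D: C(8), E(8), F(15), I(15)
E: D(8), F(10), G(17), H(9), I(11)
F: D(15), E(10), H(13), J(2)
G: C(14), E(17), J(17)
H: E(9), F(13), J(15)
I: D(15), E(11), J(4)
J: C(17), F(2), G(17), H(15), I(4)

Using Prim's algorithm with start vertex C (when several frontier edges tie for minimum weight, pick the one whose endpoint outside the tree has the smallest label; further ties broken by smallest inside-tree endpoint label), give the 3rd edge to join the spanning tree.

E-H

Prim's algorithm from C:
Step 1: cheapest edge leaving the tree is C D (8); add D.
Step 2: cheapest edge leaving the tree is D E (8); add E.
Step 3: cheapest edge leaving the tree is E H (9); add H.
Step 4: cheapest edge leaving the tree is E F (10); add F.
Step 5: cheapest edge leaving the tree is F J (2); add J.
Step 6: cheapest edge leaving the tree is I J (4); add I.
Step 7: cheapest edge leaving the tree is C G (14); add G.
The 3rd edge added is E H.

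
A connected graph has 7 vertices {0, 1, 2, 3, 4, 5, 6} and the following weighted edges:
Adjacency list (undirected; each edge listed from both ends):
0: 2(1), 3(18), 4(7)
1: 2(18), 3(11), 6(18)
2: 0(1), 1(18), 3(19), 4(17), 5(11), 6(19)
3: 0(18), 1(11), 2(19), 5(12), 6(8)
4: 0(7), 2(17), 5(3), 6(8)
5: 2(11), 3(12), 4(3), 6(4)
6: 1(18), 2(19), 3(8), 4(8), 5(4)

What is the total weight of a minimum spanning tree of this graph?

34

Prim, starting at 5.
Step 1: cheapest edge leaving the tree is 4 5 (3); add 4.
Step 2: cheapest edge leaving the tree is 5 6 (4); add 6.
Step 3: cheapest edge leaving the tree is 0 4 (7); add 0.
Step 4: cheapest edge leaving the tree is 0 2 (1); add 2.
Step 5: cheapest edge leaving the tree is 3 6 (8); add 3.
Step 6: cheapest edge leaving the tree is 1 3 (11); add 1.
MST edges: 4 5, 5 6, 0 4, 0 2, 3 6, 1 3; total weight 3+4+7+1+8+11 = 34.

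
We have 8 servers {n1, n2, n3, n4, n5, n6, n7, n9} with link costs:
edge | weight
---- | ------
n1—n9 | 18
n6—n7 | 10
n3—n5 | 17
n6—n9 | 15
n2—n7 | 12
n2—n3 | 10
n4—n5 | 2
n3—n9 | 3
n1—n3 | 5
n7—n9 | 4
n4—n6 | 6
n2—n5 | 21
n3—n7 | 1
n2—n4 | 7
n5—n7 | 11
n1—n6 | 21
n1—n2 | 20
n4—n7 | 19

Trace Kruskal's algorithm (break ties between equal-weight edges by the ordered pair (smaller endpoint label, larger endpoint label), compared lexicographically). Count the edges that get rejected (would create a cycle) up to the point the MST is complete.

Kruskal's algorithm — process edges by increasing weight (ties by edge label):
n3—n7 (1): add — endpoints in different components.
n4—n5 (2): add — endpoints in different components.
n3—n9 (3): add — endpoints in different components.
n7—n9 (4): skip — n7 and n9 already connected.
n1—n3 (5): add — endpoints in different components.
n4—n6 (6): add — endpoints in different components.
n2—n4 (7): add — endpoints in different components.
n2—n3 (10): add — endpoints in different components.
Edges rejected before the tree was complete: 1.

1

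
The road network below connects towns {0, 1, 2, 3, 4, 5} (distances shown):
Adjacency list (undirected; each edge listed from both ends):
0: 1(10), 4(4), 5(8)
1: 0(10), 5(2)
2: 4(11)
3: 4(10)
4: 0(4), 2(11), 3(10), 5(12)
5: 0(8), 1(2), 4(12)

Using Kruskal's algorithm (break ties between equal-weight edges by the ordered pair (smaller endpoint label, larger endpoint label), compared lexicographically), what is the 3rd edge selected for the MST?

0-5

Sort edges by weight, then run Kruskal:
1-5 (2): add — endpoints in different components.
0-4 (4): add — endpoints in different components.
0-5 (8): add — endpoints in different components.
0-1 (10): skip — 0 and 1 already connected.
3-4 (10): add — endpoints in different components.
2-4 (11): add — endpoints in different components.
The 3rd edge added is 0-5.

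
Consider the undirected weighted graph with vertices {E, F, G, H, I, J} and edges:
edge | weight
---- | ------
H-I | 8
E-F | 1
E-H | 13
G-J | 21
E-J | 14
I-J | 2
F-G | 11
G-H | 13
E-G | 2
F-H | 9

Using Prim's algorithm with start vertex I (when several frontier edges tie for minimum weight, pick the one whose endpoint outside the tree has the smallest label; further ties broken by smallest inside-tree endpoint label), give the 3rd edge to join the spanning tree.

F-H

Prim's algorithm from I:
Step 1: cheapest edge leaving the tree is I-J (2); add J.
Step 2: cheapest edge leaving the tree is H-I (8); add H.
Step 3: cheapest edge leaving the tree is F-H (9); add F.
Step 4: cheapest edge leaving the tree is E-F (1); add E.
Step 5: cheapest edge leaving the tree is E-G (2); add G.
The 3rd edge added is F-H.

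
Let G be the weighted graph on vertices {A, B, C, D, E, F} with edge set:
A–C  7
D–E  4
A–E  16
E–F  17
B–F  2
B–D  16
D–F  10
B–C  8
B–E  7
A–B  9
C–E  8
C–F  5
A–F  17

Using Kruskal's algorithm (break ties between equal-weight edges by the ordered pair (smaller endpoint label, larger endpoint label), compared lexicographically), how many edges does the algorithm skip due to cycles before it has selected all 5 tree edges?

Kruskal: consider edges lightest-first.
B–F (2): add. Components now {A} {B,F} {C} {D} {E}
D–E (4): add. Components now {A} {B,F} {C} {D,E}
C–F (5): add. Components now {A} {B,C,F} {D,E}
A–C (7): add. Components now {A,B,C,F} {D,E}
B–E (7): add. Components now {A,B,C,D,E,F}
Edges rejected before the tree was complete: 0.

0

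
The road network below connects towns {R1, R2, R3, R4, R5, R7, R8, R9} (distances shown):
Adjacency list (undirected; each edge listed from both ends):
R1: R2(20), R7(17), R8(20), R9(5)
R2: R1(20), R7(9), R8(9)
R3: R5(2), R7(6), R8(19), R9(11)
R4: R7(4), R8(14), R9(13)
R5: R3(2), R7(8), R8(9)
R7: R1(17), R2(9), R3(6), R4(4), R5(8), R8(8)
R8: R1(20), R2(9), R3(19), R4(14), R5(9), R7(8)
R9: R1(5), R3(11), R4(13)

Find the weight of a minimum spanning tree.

Kruskal: consider edges lightest-first.
R3—R5 (2): add — endpoints in different components.
R4—R7 (4): add — endpoints in different components.
R1—R9 (5): add — endpoints in different components.
R3—R7 (6): add — endpoints in different components.
R5—R7 (8): skip — R7 and R5 already connected.
R7—R8 (8): add — endpoints in different components.
R2—R7 (9): add — endpoints in different components.
R2—R8 (9): skip — R8 and R2 already connected.
R5—R8 (9): skip — R8 and R5 already connected.
R3—R9 (11): add — endpoints in different components.
MST edges: R3—R5, R4—R7, R1—R9, R3—R7, R7—R8, R2—R7, R3—R9; total weight 2+4+5+6+8+9+11 = 45.

45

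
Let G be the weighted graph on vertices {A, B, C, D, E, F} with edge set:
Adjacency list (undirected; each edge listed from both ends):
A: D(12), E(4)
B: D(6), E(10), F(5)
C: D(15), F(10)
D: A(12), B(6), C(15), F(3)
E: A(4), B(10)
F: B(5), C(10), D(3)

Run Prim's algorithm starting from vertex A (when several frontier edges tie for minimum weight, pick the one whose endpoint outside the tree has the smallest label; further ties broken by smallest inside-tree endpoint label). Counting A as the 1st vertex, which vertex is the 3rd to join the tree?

B

Grow the tree from A using Prim:
Step 1: cheapest edge leaving the tree is A–E (4); add E.
Step 2: cheapest edge leaving the tree is B–E (10); add B.
Step 3: cheapest edge leaving the tree is B–F (5); add F.
Step 4: cheapest edge leaving the tree is D–F (3); add D.
Step 5: cheapest edge leaving the tree is C–F (10); add C.
Vertex order: A, E, B, F, D, C. The 3rd vertex is B.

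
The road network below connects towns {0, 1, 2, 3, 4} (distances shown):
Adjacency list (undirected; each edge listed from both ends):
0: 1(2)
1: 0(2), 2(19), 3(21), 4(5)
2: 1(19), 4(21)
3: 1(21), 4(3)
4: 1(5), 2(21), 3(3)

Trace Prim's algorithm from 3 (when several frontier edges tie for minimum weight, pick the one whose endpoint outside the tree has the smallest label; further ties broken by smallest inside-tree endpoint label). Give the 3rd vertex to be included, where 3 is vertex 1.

1

Grow the tree from 3 using Prim:
Step 1: cheapest edge leaving the tree is 3-4 (3); add 4.
Step 2: cheapest edge leaving the tree is 1-4 (5); add 1.
Step 3: cheapest edge leaving the tree is 0-1 (2); add 0.
Step 4: cheapest edge leaving the tree is 1-2 (19); add 2.
Vertex order: 3, 4, 1, 0, 2. The 3rd vertex is 1.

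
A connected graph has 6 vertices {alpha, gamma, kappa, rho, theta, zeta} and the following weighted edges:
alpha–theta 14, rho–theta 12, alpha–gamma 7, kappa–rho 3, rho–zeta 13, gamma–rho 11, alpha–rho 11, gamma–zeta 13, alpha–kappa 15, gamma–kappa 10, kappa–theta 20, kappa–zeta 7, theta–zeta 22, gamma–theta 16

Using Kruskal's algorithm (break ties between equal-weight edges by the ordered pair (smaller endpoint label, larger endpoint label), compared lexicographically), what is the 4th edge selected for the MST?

gamma-kappa

Sort edges by weight, then run Kruskal:
kappa–rho (3): add — endpoints in different components.
alpha–gamma (7): add — endpoints in different components.
kappa–zeta (7): add — endpoints in different components.
gamma–kappa (10): add — endpoints in different components.
alpha–rho (11): skip — alpha and rho already connected.
gamma–rho (11): skip — gamma and rho already connected.
rho–theta (12): add — endpoints in different components.
The 4th edge added is gamma–kappa.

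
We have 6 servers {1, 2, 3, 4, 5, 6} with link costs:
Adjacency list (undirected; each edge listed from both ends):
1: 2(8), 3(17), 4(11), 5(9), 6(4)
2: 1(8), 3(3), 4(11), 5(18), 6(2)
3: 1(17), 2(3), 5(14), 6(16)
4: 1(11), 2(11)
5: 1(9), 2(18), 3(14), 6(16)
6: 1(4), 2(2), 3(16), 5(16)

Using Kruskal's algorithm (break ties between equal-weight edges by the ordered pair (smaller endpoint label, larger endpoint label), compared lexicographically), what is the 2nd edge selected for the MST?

Kruskal's algorithm — process edges by increasing weight (ties by edge label):
2 6 (2): add. Components now {1} {2,6} {3} {4} {5}
2 3 (3): add. Components now {1} {2,3,6} {4} {5}
1 6 (4): add. Components now {1,2,3,6} {4} {5}
1 2 (8): skip — 1 and 2 already connected.
1 5 (9): add. Components now {1,2,3,5,6} {4}
1 4 (11): add. Components now {1,2,3,4,5,6}
The 2nd edge added is 2 3.

2-3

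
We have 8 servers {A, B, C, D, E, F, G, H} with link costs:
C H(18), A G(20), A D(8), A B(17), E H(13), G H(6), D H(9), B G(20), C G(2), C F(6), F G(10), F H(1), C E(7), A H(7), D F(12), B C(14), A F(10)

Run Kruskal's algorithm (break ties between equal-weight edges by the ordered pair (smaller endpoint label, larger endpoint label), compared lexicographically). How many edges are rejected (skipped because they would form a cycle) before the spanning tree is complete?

Kruskal's algorithm — process edges by increasing weight (ties by edge label):
F H (1): add — endpoints in different components.
C G (2): add — endpoints in different components.
C F (6): add — endpoints in different components.
G H (6): skip — G and H already connected.
A H (7): add — endpoints in different components.
C E (7): add — endpoints in different components.
A D (8): add — endpoints in different components.
D H (9): skip — D and H already connected.
A F (10): skip — A and F already connected.
F G (10): skip — F and G already connected.
D F (12): skip — D and F already connected.
E H (13): skip — E and H already connected.
B C (14): add — endpoints in different components.
Edges rejected before the tree was complete: 6.

6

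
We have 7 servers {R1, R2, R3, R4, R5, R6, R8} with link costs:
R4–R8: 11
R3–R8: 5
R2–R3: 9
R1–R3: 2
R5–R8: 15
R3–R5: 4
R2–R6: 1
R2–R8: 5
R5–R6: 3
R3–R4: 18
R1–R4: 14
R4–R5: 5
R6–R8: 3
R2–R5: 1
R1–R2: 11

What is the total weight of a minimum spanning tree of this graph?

16

Prim, starting at R5.
Step 1: cheapest edge leaving the tree is R2–R5 (1); add R2.
Step 2: cheapest edge leaving the tree is R2–R6 (1); add R6.
Step 3: cheapest edge leaving the tree is R6–R8 (3); add R8.
Step 4: cheapest edge leaving the tree is R3–R5 (4); add R3.
Step 5: cheapest edge leaving the tree is R1–R3 (2); add R1.
Step 6: cheapest edge leaving the tree is R4–R5 (5); add R4.
MST edges: R2–R5, R2–R6, R6–R8, R3–R5, R1–R3, R4–R5; total weight 1+1+3+4+2+5 = 16.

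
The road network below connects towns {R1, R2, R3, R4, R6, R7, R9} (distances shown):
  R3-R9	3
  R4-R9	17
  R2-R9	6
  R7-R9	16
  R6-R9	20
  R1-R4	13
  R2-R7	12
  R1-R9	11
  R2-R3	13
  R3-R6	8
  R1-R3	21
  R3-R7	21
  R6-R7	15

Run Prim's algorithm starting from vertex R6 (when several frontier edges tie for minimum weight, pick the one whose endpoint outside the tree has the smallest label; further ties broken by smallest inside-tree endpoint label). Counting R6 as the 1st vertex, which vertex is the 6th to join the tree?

R7

Prim, starting at R6.
Step 1: cheapest edge leaving the tree is R3-R6 (8); add R3.
Step 2: cheapest edge leaving the tree is R3-R9 (3); add R9.
Step 3: cheapest edge leaving the tree is R2-R9 (6); add R2.
Step 4: cheapest edge leaving the tree is R1-R9 (11); add R1.
Step 5: cheapest edge leaving the tree is R2-R7 (12); add R7.
Step 6: cheapest edge leaving the tree is R1-R4 (13); add R4.
Vertex order: R6, R3, R9, R2, R1, R7, R4. The 6th vertex is R7.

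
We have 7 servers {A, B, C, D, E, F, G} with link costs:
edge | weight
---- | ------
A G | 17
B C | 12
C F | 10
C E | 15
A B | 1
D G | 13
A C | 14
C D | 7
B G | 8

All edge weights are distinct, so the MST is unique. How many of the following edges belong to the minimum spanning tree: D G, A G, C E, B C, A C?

Kruskal: consider edges lightest-first.
A B (1): add — endpoints in different components.
C D (7): add — endpoints in different components.
B G (8): add — endpoints in different components.
C F (10): add — endpoints in different components.
B C (12): add — endpoints in different components.
D G (13): skip — D and G already connected.
A C (14): skip — A and C already connected.
C E (15): add — endpoints in different components.
MST edge set: {A B, C D, B G, C F, B C, C E}.
Of the listed edges, {C E, B C} are in the MST → 2.

2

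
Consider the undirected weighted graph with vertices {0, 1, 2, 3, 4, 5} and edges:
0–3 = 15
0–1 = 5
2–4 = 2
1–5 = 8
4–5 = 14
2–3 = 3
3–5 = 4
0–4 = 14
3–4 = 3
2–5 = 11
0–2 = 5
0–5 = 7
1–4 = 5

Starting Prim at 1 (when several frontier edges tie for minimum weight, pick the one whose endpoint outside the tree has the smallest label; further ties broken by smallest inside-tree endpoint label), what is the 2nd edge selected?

0-2

Grow the tree from 1 using Prim:
Step 1: cheapest edge leaving the tree is 0–1 (5); add 0.
Step 2: cheapest edge leaving the tree is 0–2 (5); add 2.
Step 3: cheapest edge leaving the tree is 2–4 (2); add 4.
Step 4: cheapest edge leaving the tree is 2–3 (3); add 3.
Step 5: cheapest edge leaving the tree is 3–5 (4); add 5.
The 2nd edge added is 0–2.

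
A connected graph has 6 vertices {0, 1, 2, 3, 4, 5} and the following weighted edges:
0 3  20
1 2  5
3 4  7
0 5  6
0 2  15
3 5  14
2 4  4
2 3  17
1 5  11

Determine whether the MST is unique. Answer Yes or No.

Yes

Sort edges by weight, then run Kruskal:
2 4 (4): add — endpoints in different components.
1 2 (5): add — endpoints in different components.
0 5 (6): add — endpoints in different components.
3 4 (7): add — endpoints in different components.
1 5 (11): add — endpoints in different components.
Every non-tree edge has weight strictly greater than the heaviest edge on the tree path between its endpoints, so the MST is unique.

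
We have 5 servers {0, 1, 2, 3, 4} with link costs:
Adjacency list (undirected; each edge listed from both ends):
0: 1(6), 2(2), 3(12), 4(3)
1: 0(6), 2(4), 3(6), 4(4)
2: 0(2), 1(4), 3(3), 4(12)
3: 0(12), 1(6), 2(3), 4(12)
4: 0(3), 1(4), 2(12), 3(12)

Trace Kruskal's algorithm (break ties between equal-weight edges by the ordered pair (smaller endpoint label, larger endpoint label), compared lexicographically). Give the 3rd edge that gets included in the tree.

2-3

Kruskal's algorithm — process edges by increasing weight (ties by edge label):
0-2 (2): add — endpoints in different components.
0-4 (3): add — endpoints in different components.
2-3 (3): add — endpoints in different components.
1-2 (4): add — endpoints in different components.
The 3rd edge added is 2-3.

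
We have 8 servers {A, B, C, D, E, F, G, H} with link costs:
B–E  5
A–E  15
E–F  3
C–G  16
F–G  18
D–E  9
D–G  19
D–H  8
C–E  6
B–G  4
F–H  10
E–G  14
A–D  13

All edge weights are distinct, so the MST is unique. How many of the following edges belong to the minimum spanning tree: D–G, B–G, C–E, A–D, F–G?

3

Sort edges by weight, then run Kruskal:
E–F (3): add — endpoints in different components.
B–G (4): add — endpoints in different components.
B–E (5): add — endpoints in different components.
C–E (6): add — endpoints in different components.
D–H (8): add — endpoints in different components.
D–E (9): add — endpoints in different components.
F–H (10): skip — F and H already connected.
A–D (13): add — endpoints in different components.
MST edge set: {E–F, B–G, B–E, C–E, D–H, D–E, A–D}.
Of the listed edges, {B–G, C–E, A–D} are in the MST → 3.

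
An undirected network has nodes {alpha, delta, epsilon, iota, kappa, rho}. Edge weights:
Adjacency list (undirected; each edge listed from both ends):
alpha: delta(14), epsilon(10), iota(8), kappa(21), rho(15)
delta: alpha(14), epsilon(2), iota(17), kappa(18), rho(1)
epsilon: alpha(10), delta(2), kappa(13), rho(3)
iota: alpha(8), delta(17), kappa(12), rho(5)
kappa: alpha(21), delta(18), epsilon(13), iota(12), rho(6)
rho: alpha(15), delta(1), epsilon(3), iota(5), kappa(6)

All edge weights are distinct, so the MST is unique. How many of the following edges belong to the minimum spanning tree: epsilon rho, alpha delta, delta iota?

Kruskal: consider edges lightest-first.
delta rho (1): add — endpoints in different components.
delta epsilon (2): add — endpoints in different components.
epsilon rho (3): skip — rho and epsilon already connected.
iota rho (5): add — endpoints in different components.
kappa rho (6): add — endpoints in different components.
alpha iota (8): add — endpoints in different components.
MST edge set: {delta rho, delta epsilon, iota rho, kappa rho, alpha iota}.
Of the listed edges, {} are in the MST → 0.

0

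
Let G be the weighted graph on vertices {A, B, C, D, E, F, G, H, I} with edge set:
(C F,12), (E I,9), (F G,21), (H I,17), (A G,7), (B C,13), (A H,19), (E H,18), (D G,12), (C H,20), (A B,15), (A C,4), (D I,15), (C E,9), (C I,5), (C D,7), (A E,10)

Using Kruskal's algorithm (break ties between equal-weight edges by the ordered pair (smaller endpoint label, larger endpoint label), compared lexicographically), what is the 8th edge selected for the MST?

Sort edges by weight, then run Kruskal:
A C (4): add — endpoints in different components.
C I (5): add — endpoints in different components.
A G (7): add — endpoints in different components.
C D (7): add — endpoints in different components.
C E (9): add — endpoints in different components.
E I (9): skip — E and I already connected.
A E (10): skip — A and E already connected.
C F (12): add — endpoints in different components.
D G (12): skip — D and G already connected.
B C (13): add — endpoints in different components.
A B (15): skip — A and B already connected.
D I (15): skip — D and I already connected.
H I (17): add — endpoints in different components.
The 8th edge added is H I.

H-I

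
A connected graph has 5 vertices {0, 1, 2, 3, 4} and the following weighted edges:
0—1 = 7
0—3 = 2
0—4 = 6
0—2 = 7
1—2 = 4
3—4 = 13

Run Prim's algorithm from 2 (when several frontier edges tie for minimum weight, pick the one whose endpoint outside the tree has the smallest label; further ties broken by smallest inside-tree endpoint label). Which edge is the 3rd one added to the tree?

0-3

Prim, starting at 2.
Step 1: cheapest edge leaving the tree is 1—2 (4); add 1.
Step 2: cheapest edge leaving the tree is 0—1 (7); add 0.
Step 3: cheapest edge leaving the tree is 0—3 (2); add 3.
Step 4: cheapest edge leaving the tree is 0—4 (6); add 4.
The 3rd edge added is 0—3.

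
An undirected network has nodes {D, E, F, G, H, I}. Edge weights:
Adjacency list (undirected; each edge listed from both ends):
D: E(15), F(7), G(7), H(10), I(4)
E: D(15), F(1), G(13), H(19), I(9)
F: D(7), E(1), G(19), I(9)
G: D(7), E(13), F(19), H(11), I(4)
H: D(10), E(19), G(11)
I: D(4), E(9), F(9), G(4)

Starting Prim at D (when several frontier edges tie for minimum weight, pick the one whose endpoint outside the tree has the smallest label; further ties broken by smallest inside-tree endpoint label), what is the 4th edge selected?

Grow the tree from D using Prim:
Step 1: frontier [D–I 4, D–F 7, D–G 7, D–H 10, D–E 15] → take D–I (4); add I.
Step 2: frontier [D–F 7, D–G 7, D–H 10, D–E 15, G–I 4, E–I 9, F–I 9] → take G–I (4); add G.
Step 3: frontier [D–F 7, D–H 10, D–E 15, G–H 11, E–G 13, F–G 19, E–I 9, F–I 9] → take D–F (7); add F.
Step 4: frontier [D–H 10, D–E 15, E–F 1, G–H 11, E–G 13, E–I 9] → take E–F (1); add E.
Step 5: frontier [D–H 10, E–H 19, G–H 11] → take D–H (10); add H.
The 4th edge added is E–F.

E-F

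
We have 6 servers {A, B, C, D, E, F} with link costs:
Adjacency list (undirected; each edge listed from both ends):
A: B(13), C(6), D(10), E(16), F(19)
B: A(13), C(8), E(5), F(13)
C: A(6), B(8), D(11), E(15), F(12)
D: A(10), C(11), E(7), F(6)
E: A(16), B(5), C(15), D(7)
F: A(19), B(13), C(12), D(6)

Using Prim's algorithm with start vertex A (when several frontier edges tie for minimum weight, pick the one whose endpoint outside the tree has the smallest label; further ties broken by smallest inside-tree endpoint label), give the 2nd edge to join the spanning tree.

Grow the tree from A using Prim:
Step 1: frontier [A—C 6, A—D 10, A—B 13, A—E 16, A—F 19] → take A—C (6); add C.
Step 2: frontier [A—D 10, A—B 13, A—E 16, A—F 19, B—C 8, C—D 11, C—F 12, C—E 15] → take B—C (8); add B.
Step 3: frontier [A—D 10, A—E 16, A—F 19, B—E 5, B—F 13, C—D 11, C—F 12, C—E 15] → take B—E (5); add E.
Step 4: frontier [A—D 10, A—F 19, B—F 13, C—D 11, C—F 12, D—E 7] → take D—E (7); add D.
Step 5: frontier [A—F 19, B—F 13, C—F 12, D—F 6] → take D—F (6); add F.
The 2nd edge added is B—C.

B-C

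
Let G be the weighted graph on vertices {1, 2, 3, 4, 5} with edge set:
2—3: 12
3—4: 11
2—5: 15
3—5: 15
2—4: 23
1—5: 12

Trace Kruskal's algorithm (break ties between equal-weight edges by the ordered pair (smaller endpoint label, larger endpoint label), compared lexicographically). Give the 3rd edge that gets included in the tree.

Kruskal's algorithm — process edges by increasing weight (ties by edge label):
3—4 (11): add — endpoints in different components.
1—5 (12): add — endpoints in different components.
2—3 (12): add — endpoints in different components.
2—5 (15): add — endpoints in different components.
The 3rd edge added is 2—3.

2-3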